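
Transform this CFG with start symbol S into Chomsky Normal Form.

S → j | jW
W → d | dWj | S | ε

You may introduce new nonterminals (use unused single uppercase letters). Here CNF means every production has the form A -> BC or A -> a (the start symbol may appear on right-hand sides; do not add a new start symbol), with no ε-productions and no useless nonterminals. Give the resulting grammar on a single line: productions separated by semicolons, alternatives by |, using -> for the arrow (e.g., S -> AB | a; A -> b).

S -> j | AW; A -> j; B -> d; C -> WA; W -> d | j | AW | BA | BC

Nullable: {W}; after ε-elimination: S -> j | jW; W -> S | d | dj | dWj.
After unit-elimination: S -> j | jW; W -> d | j | dj | jW | dWj.
TERM: introduce B -> d, A -> j and substitute in every rule of length ≥2.
BIN: W -> BWA becomes W -> BC, C -> WA.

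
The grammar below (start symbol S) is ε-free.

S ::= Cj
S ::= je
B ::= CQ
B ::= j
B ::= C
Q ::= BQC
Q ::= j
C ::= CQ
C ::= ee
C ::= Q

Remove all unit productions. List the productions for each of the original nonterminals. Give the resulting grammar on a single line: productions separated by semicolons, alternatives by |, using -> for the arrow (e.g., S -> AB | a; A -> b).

Unit productions: B->C, C->Q.
Unit pairs (A ⇒* B via units): (B,C), (B,Q), (C,Q).
S: inherits non-unit rules of {S} → Cj | je.
B: inherits non-unit rules of {B, C, Q} → BQC | CQ | ee | j.
C: inherits non-unit rules of {C, Q} → BQC | CQ | ee | j.
Q: inherits non-unit rules of {Q} → BQC | j.

S -> Cj | je; B -> j | CQ | ee | BQC; C -> j | CQ | ee | BQC; Q -> j | BQC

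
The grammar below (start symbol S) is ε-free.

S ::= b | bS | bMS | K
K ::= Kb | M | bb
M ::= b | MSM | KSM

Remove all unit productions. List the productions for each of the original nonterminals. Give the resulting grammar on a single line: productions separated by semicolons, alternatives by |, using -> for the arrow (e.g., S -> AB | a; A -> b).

Unit productions: K->M, S->K.
Unit pairs (A ⇒* B via units): (K,M), (S,K), (S,M).
S: inherits non-unit rules of {K, M, S} → KSM | Kb | MSM | b | bMS | bS | bb.
K: inherits non-unit rules of {K, M} → KSM | Kb | MSM | b | bb.
M: inherits non-unit rules of {M} → KSM | MSM | b.

S -> b | Kb | bS | bb | KSM | MSM | bMS; K -> b | Kb | bb | KSM | MSM; M -> b | KSM | MSM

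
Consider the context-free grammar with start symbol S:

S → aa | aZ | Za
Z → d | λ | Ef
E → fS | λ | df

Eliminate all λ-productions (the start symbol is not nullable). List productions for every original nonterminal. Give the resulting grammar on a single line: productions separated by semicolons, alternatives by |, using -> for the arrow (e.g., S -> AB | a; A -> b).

S -> a | Za | aZ | aa; E -> df | fS; Z -> d | f | Ef

Nullable set: {E, Z}.
S -> Za: Z nullable, giving Za | a.
S -> aZ: Z nullable, giving a | aZ.
Drop E -> λ.
Drop Z -> λ.
Z -> Ef: E nullable, giving Ef | f.
Unchanged (no nullable symbols): S -> aa; E -> df; E -> fS; Z -> d.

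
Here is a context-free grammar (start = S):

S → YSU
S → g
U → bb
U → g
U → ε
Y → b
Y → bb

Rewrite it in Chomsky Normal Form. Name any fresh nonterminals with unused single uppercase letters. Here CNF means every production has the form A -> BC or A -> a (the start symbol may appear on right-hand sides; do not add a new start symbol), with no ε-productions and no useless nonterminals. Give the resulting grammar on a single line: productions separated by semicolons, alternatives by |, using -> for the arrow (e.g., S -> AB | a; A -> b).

Nullable: {U}; after ε-elimination: S -> g | YS | YSU; U -> g | bb; Y -> b | bb.
No unit productions to eliminate.
TERM: introduce A -> b and substitute in every rule of length ≥2.
BIN: S -> YSU becomes S -> YB, B -> SU.

S -> g | YB | YS; A -> b; B -> SU; U -> g | AA; Y -> b | AA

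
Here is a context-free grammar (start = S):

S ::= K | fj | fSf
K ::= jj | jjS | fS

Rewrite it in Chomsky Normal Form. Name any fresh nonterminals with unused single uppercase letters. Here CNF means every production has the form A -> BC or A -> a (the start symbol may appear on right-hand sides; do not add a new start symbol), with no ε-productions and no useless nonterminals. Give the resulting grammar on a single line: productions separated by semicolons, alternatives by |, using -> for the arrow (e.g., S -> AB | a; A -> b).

No ε-productions.
After unit-elimination: S -> fS | fj | jj | fSf | jjS; K -> fS | jj | jjS.
TERM: introduce A -> f, B -> j and substitute in every rule of length ≥2.
BIN: K -> BBS becomes K -> BC, C -> BS; S -> ASA becomes S -> AD, D -> SA; S -> BBS becomes S -> BE, E -> BS.
Drop unreachable/unproductive: K.

S -> AB | AD | AS | BB | BE; A -> f; B -> j; D -> SA; E -> BS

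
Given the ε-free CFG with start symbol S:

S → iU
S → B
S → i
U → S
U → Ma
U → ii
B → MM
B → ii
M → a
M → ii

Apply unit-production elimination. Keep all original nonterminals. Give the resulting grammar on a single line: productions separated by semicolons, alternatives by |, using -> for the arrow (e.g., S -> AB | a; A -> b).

S -> i | MM | iU | ii; B -> MM | ii; M -> a | ii; U -> i | MM | Ma | iU | ii

Unit productions: S->B, U->S.
Unit pairs (A ⇒* B via units): (S,B), (U,B), (U,S).
S: inherits non-unit rules of {B, S} → MM | i | iU | ii.
B: inherits non-unit rules of {B} → MM | ii.
M: inherits non-unit rules of {M} → a | ii.
U: inherits non-unit rules of {B, S, U} → MM | Ma | i | iU | ii.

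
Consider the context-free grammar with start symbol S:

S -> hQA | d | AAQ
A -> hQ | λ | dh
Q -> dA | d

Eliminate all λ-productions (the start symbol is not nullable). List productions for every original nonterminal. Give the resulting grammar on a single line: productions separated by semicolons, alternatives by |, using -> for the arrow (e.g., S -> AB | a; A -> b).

Nullable set: {A}.
S -> AAQ: A, A nullable, giving AAQ | AQ | Q.
S -> hQA: A nullable, giving hQ | hQA.
Drop A -> λ.
Q -> dA: A nullable, giving d | dA.
Unchanged (no nullable symbols): S -> d; A -> dh; A -> hQ; Q -> d.

S -> Q | d | AQ | hQ | AAQ | hQA; A -> dh | hQ; Q -> d | dA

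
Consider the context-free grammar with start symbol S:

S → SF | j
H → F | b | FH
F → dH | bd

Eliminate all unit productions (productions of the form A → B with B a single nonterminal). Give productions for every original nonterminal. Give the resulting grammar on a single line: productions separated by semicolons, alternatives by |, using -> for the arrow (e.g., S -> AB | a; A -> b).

Unit productions: H->F.
Unit pairs (A ⇒* B via units): (H,F).
S: inherits non-unit rules of {S} → SF | j.
F: inherits non-unit rules of {F} → bd | dH.
H: inherits non-unit rules of {F, H} → FH | b | bd | dH.

S -> j | SF; F -> bd | dH; H -> b | FH | bd | dH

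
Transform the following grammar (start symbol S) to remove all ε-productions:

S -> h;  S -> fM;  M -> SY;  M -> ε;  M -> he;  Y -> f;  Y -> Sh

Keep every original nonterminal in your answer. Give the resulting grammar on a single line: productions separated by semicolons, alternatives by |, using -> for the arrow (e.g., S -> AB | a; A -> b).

S -> f | h | fM; M -> SY | he; Y -> f | Sh

Nullable set: {M}.
S -> fM: M nullable, giving f | fM.
Drop M -> ε.
Unchanged (no nullable symbols): S -> h; M -> SY; M -> he; Y -> Sh; Y -> f.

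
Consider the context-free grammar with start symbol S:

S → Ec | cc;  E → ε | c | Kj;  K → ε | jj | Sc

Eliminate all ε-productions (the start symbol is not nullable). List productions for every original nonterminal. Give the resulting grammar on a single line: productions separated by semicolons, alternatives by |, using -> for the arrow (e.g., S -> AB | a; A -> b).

Nullable set: {E, K}.
S -> Ec: E nullable, giving Ec | c.
Drop E -> ε.
E -> Kj: K nullable, giving Kj | j.
Drop K -> ε.
Unchanged (no nullable symbols): S -> cc; E -> c; K -> Sc; K -> jj.

S -> c | Ec | cc; E -> c | j | Kj; K -> Sc | jj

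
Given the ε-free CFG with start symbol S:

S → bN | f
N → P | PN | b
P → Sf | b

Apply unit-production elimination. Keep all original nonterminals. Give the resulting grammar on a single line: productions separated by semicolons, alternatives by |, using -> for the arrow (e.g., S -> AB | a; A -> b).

S -> f | bN; N -> b | PN | Sf; P -> b | Sf

Unit productions: N->P.
Unit pairs (A ⇒* B via units): (N,P).
S: inherits non-unit rules of {S} → bN | f.
N: inherits non-unit rules of {N, P} → PN | Sf | b.
P: inherits non-unit rules of {P} → Sf | b.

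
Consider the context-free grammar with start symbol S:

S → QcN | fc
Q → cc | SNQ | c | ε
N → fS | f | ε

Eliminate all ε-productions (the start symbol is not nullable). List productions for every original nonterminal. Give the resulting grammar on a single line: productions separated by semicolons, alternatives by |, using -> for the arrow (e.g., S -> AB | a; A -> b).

S -> c | Qc | cN | fc | QcN; N -> f | fS; Q -> S | c | SN | SQ | cc | SNQ

Nullable set: {N, Q}.
S -> QcN: Q, N nullable, giving Qc | QcN | c | cN.
Drop N -> ε.
Drop Q -> ε.
Q -> SNQ: N, Q nullable, giving S | SN | SNQ | SQ.
Unchanged (no nullable symbols): S -> fc; N -> f; N -> fS; Q -> c; Q -> cc.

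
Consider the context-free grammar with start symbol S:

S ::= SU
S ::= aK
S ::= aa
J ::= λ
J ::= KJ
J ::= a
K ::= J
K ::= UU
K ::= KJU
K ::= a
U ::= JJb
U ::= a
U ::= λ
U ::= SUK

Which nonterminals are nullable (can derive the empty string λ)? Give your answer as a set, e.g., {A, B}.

{J, K, U}

Directly nullable (have an ε-rule): {J, U}.
K is nullable via K -> J (every symbol on the right is already known nullable).
Not nullable: S — each has a terminal in every rule's right-hand side or depends on a non-nullable symbol.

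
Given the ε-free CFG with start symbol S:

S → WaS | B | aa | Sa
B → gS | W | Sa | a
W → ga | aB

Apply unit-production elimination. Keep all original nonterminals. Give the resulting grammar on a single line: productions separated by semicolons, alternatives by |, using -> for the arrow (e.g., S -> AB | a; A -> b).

S -> a | Sa | aB | aa | gS | ga | WaS; B -> a | Sa | aB | gS | ga; W -> aB | ga

Unit productions: B->W, S->B.
Unit pairs (A ⇒* B via units): (B,W), (S,B), (S,W).
S: inherits non-unit rules of {B, S, W} → Sa | WaS | a | aB | aa | gS | ga.
B: inherits non-unit rules of {B, W} → Sa | a | aB | gS | ga.
W: inherits non-unit rules of {W} → aB | ga.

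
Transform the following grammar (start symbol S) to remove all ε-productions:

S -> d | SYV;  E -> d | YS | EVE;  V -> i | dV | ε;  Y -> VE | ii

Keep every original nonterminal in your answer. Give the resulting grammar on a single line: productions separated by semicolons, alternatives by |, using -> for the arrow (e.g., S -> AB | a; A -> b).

S -> d | SY | SYV; E -> d | EE | YS | EVE; V -> d | i | dV; Y -> E | VE | ii

Nullable set: {V}.
S -> SYV: V nullable, giving SY | SYV.
E -> EVE: V nullable, giving EE | EVE.
Drop V -> ε.
V -> dV: V nullable, giving d | dV.
Y -> VE: V nullable, giving E | VE.
Unchanged (no nullable symbols): S -> d; E -> YS; E -> d; V -> i; Y -> ii.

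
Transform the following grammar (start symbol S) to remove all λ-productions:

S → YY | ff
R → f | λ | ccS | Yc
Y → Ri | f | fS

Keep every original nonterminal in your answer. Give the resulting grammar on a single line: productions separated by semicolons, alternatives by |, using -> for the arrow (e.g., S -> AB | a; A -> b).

Nullable set: {R}.
Drop R -> λ.
Y -> Ri: R nullable, giving Ri | i.
Unchanged (no nullable symbols): S -> YY; S -> ff; R -> Yc; R -> ccS; R -> f; Y -> f; Y -> fS.

S -> YY | ff; R -> f | Yc | ccS; Y -> f | i | Ri | fS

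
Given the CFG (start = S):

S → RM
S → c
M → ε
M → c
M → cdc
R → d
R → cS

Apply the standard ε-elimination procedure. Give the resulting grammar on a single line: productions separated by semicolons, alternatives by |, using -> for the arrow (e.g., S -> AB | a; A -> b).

S -> R | c | RM; M -> c | cdc; R -> d | cS

Nullable set: {M}.
S -> RM: M nullable, giving R | RM.
Drop M -> ε.
Unchanged (no nullable symbols): S -> c; M -> c; M -> cdc; R -> cS; R -> d.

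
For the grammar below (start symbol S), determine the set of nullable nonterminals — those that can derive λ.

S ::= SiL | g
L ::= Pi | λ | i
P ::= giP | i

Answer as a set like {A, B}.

{L}

Directly nullable (have an ε-rule): {L}.
Not nullable: P, S — each has a terminal in every rule's right-hand side or depends on a non-nullable symbol.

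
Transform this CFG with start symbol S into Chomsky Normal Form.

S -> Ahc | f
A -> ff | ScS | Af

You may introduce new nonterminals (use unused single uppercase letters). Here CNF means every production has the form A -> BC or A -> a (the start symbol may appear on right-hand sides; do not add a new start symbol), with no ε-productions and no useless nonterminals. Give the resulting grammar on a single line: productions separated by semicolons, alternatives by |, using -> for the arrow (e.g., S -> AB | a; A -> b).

S -> f | AF; A -> AB | BB | SE; B -> f; C -> c; D -> h; E -> CS; F -> DC

No ε-productions.
No unit productions to eliminate.
TERM: introduce C -> c, B -> f, D -> h and substitute in every rule of length ≥2.
BIN: A -> SCS becomes A -> SE, E -> CS; S -> ADC becomes S -> AF, F -> DC.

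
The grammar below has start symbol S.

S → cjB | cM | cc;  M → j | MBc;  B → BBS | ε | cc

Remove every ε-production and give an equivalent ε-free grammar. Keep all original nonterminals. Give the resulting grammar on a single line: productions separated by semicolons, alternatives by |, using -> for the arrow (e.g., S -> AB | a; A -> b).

Nullable set: {B}.
S -> cjB: B nullable, giving cj | cjB.
Drop B -> ε.
B -> BBS: B, B nullable, giving BBS | BS | S.
M -> MBc: B nullable, giving MBc | Mc.
Unchanged (no nullable symbols): S -> cM; S -> cc; B -> cc; M -> j.

S -> cM | cc | cj | cjB; B -> S | BS | cc | BBS; M -> j | Mc | MBc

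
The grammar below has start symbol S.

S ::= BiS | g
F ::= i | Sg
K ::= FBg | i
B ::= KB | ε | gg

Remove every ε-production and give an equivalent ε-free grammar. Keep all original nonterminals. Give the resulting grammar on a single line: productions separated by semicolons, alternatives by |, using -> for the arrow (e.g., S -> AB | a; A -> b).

Nullable set: {B}.
S -> BiS: B nullable, giving BiS | iS.
Drop B -> ε.
B -> KB: B nullable, giving K | KB.
K -> FBg: B nullable, giving FBg | Fg.
Unchanged (no nullable symbols): S -> g; B -> gg; F -> Sg; F -> i; K -> i.

S -> g | iS | BiS; B -> K | KB | gg; F -> i | Sg; K -> i | Fg | FBg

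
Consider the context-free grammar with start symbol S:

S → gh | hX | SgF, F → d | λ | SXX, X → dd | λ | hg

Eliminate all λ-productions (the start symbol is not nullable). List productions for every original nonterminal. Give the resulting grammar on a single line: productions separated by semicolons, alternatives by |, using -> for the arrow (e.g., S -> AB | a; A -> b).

S -> h | Sg | gh | hX | SgF; F -> S | d | SX | SXX; X -> dd | hg

Nullable set: {F, X}.
S -> SgF: F nullable, giving Sg | SgF.
S -> hX: X nullable, giving h | hX.
Drop F -> λ.
F -> SXX: X, X nullable, giving S | SX | SXX.
Drop X -> λ.
Unchanged (no nullable symbols): S -> gh; F -> d; X -> dd; X -> hg.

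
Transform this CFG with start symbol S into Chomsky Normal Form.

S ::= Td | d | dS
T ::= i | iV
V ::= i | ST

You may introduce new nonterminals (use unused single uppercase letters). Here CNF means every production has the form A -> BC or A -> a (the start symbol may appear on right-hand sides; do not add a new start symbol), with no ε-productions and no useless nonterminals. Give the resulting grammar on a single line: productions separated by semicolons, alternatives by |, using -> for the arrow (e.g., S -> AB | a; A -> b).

S -> d | AS | TA; A -> d; B -> i; T -> i | BV; V -> i | ST

No ε-productions.
No unit productions to eliminate.
TERM: introduce A -> d, B -> i and substitute in every rule of length ≥2.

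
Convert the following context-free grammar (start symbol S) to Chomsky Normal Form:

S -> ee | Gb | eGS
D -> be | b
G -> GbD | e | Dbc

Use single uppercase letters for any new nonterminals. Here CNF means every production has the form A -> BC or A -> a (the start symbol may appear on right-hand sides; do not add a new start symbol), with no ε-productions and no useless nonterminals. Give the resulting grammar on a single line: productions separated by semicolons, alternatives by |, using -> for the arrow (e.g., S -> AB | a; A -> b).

S -> BB | BH | GA; A -> b; B -> e; C -> c; D -> b | AB; E -> AC; F -> AD; G -> e | DE | GF; H -> GS

No ε-productions.
No unit productions to eliminate.
TERM: introduce A -> b, C -> c, B -> e and substitute in every rule of length ≥2.
BIN: G -> DAC becomes G -> DE, E -> AC; G -> GAD becomes G -> GF, F -> AD; S -> BGS becomes S -> BH, H -> GS.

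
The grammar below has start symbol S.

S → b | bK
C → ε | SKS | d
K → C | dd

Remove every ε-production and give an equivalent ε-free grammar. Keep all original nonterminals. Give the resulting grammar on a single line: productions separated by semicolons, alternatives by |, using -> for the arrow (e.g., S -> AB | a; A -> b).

S -> b | bK; C -> d | SS | SKS; K -> C | dd

Nullable set: {C, K}.
S -> bK: K nullable, giving b | bK.
Drop C -> ε.
C -> SKS: K nullable, giving SKS | SS.
K -> C: C nullable, giving C.
Unchanged (no nullable symbols): S -> b; C -> d; K -> dd.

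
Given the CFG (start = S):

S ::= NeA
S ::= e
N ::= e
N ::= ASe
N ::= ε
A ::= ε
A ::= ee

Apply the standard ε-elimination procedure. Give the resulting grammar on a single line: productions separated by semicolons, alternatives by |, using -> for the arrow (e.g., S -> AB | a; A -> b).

Nullable set: {A, N}.
S -> NeA: N, A nullable, giving Ne | NeA | e | eA.
Drop A -> ε.
Drop N -> ε.
N -> ASe: A nullable, giving ASe | Se.
Unchanged (no nullable symbols): S -> e; A -> ee; N -> e.

S -> e | Ne | eA | NeA; A -> ee; N -> e | Se | ASe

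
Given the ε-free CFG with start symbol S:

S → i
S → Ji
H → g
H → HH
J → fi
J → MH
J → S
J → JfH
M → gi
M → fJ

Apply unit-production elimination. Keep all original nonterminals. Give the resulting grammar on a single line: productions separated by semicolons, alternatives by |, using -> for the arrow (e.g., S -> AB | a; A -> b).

Unit productions: J->S.
Unit pairs (A ⇒* B via units): (J,S).
S: inherits non-unit rules of {S} → Ji | i.
H: inherits non-unit rules of {H} → HH | g.
J: inherits non-unit rules of {J, S} → JfH | Ji | MH | fi | i.
M: inherits non-unit rules of {M} → fJ | gi.

S -> i | Ji; H -> g | HH; J -> i | Ji | MH | fi | JfH; M -> fJ | gi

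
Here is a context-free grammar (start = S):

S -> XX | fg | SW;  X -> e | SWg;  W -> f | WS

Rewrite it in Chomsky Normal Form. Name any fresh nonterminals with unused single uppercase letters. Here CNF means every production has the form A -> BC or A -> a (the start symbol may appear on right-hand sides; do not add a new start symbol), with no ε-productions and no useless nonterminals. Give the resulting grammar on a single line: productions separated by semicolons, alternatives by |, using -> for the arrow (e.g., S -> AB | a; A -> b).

No ε-productions.
No unit productions to eliminate.
TERM: introduce A -> f, B -> g and substitute in every rule of length ≥2.
BIN: X -> SWB becomes X -> SC, C -> WB.

S -> AB | SW | XX; A -> f; B -> g; C -> WB; W -> f | WS; X -> e | SC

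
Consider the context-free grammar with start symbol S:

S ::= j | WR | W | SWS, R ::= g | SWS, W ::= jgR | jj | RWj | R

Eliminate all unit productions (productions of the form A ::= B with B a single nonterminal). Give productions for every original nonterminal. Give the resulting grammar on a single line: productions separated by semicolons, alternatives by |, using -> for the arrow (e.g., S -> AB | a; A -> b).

S -> g | j | WR | jj | RWj | SWS | jgR; R -> g | SWS; W -> g | jj | RWj | SWS | jgR

Unit productions: S->W, W->R.
Unit pairs (A ⇒* B via units): (S,R), (S,W), (W,R).
S: inherits non-unit rules of {R, S, W} → RWj | SWS | WR | g | j | jgR | jj.
R: inherits non-unit rules of {R} → SWS | g.
W: inherits non-unit rules of {R, W} → RWj | SWS | g | jgR | jj.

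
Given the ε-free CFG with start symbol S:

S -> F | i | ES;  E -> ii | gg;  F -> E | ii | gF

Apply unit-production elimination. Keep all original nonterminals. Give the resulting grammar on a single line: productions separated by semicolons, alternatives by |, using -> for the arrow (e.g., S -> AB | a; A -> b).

Unit productions: F->E, S->F.
Unit pairs (A ⇒* B via units): (F,E), (S,E), (S,F).
S: inherits non-unit rules of {E, F, S} → ES | gF | gg | i | ii.
E: inherits non-unit rules of {E} → gg | ii.
F: inherits non-unit rules of {E, F} → gF | gg | ii.

S -> i | ES | gF | gg | ii; E -> gg | ii; F -> gF | gg | ii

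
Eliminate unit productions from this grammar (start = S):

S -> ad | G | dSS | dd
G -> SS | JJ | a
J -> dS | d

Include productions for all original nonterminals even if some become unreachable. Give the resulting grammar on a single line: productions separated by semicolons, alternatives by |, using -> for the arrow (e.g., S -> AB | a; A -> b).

S -> a | JJ | SS | ad | dd | dSS; G -> a | JJ | SS; J -> d | dS

Unit productions: S->G.
Unit pairs (A ⇒* B via units): (S,G).
S: inherits non-unit rules of {G, S} → JJ | SS | a | ad | dSS | dd.
G: inherits non-unit rules of {G} → JJ | SS | a.
J: inherits non-unit rules of {J} → d | dS.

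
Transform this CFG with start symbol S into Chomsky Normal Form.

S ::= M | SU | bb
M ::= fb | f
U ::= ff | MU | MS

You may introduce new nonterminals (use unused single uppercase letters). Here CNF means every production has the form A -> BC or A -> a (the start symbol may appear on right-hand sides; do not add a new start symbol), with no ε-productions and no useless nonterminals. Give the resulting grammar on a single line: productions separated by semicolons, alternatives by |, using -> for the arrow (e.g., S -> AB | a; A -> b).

S -> f | AB | BB | SU; A -> f; B -> b; M -> f | AB; U -> AA | MS | MU

No ε-productions.
After unit-elimination: S -> f | SU | bb | fb; M -> f | fb; U -> MS | MU | ff.
TERM: introduce B -> b, A -> f and substitute in every rule of length ≥2.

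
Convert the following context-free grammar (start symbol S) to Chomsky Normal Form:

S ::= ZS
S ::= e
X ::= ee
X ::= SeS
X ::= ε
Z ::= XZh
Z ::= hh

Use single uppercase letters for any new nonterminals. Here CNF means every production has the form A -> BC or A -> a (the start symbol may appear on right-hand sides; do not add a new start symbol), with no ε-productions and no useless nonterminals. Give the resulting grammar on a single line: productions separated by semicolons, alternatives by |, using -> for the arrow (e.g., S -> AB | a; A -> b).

Nullable: {X}; after ε-elimination: S -> e | ZS; X -> ee | SeS; Z -> Zh | hh | XZh.
No unit productions to eliminate.
TERM: introduce A -> e, B -> h and substitute in every rule of length ≥2.
BIN: X -> SAS becomes X -> SC, C -> AS; Z -> XZB becomes Z -> XD, D -> ZB.

S -> e | ZS; A -> e; B -> h; C -> AS; D -> ZB; X -> AA | SC; Z -> BB | XD | ZB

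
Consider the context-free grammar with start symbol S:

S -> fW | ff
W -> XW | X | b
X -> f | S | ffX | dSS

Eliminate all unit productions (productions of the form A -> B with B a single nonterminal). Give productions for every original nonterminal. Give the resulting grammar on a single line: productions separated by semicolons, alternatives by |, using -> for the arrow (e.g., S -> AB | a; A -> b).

S -> fW | ff; W -> b | f | XW | fW | ff | dSS | ffX; X -> f | fW | ff | dSS | ffX

Unit productions: W->X, X->S.
Unit pairs (A ⇒* B via units): (W,S), (W,X), (X,S).
S: inherits non-unit rules of {S} → fW | ff.
W: inherits non-unit rules of {S, W, X} → XW | b | dSS | f | fW | ff | ffX.
X: inherits non-unit rules of {S, X} → dSS | f | fW | ff | ffX.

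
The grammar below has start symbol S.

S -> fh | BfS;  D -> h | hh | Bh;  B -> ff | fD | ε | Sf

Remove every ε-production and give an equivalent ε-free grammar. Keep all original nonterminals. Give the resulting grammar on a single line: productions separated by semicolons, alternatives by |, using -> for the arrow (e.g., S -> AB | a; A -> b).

Nullable set: {B}.
S -> BfS: B nullable, giving BfS | fS.
Drop B -> ε.
D -> Bh: B nullable, giving Bh | h.
Unchanged (no nullable symbols): S -> fh; B -> Sf; B -> fD; B -> ff; D -> h; D -> hh.

S -> fS | fh | BfS; B -> Sf | fD | ff; D -> h | Bh | hh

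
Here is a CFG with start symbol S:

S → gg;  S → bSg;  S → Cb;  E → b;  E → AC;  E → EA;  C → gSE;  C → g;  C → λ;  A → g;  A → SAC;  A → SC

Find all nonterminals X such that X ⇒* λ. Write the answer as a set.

Directly nullable (have an ε-rule): {C}.
Not nullable: A, E, S — each has a terminal in every rule's right-hand side or depends on a non-nullable symbol.

{C}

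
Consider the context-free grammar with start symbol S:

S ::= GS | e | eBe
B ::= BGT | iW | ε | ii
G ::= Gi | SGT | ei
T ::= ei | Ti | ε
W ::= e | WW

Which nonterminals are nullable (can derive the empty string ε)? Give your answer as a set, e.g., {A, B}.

{B, T}

Directly nullable (have an ε-rule): {B, T}.
Not nullable: G, S, W — each has a terminal in every rule's right-hand side or depends on a non-nullable symbol.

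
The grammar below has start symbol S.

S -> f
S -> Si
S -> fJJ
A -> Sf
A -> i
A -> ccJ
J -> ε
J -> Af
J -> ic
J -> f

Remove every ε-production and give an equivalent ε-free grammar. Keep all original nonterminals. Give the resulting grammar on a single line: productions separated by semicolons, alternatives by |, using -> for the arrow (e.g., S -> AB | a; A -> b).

S -> f | Si | fJ | fJJ; A -> i | Sf | cc | ccJ; J -> f | Af | ic

Nullable set: {J}.
S -> fJJ: J, J nullable, giving f | fJ | fJJ.
A -> ccJ: J nullable, giving cc | ccJ.
Drop J -> ε.
Unchanged (no nullable symbols): S -> Si; S -> f; A -> Sf; A -> i; J -> Af; J -> f; J -> ic.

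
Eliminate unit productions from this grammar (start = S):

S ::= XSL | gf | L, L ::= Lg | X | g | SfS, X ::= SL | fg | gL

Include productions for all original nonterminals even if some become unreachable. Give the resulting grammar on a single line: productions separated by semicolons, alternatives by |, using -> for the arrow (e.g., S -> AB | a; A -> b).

Unit productions: L->X, S->L.
Unit pairs (A ⇒* B via units): (L,X), (S,L), (S,X).
S: inherits non-unit rules of {L, S, X} → Lg | SL | SfS | XSL | fg | g | gL | gf.
L: inherits non-unit rules of {L, X} → Lg | SL | SfS | fg | g | gL.
X: inherits non-unit rules of {X} → SL | fg | gL.

S -> g | Lg | SL | fg | gL | gf | SfS | XSL; L -> g | Lg | SL | fg | gL | SfS; X -> SL | fg | gL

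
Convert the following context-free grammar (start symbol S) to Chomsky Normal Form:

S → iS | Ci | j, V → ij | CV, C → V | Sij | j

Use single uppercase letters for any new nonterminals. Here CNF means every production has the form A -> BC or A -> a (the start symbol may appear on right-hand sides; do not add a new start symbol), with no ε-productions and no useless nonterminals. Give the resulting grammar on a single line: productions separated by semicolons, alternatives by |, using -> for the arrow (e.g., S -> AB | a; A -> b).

No ε-productions.
After unit-elimination: S -> j | Ci | iS; C -> j | CV | ij | Sij; V -> CV | ij.
TERM: introduce A -> i, B -> j and substitute in every rule of length ≥2.
BIN: C -> SAB becomes C -> SD, D -> AB.

S -> j | AS | CA; A -> i; B -> j; C -> j | AB | CV | SD; D -> AB; V -> AB | CV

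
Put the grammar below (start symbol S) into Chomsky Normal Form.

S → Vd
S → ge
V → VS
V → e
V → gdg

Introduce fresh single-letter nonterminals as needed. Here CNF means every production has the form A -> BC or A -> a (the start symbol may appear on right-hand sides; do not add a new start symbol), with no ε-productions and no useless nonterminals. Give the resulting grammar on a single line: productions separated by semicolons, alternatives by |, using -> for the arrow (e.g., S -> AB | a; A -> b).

S -> BC | VA; A -> d; B -> g; C -> e; D -> AB; V -> e | BD | VS

No ε-productions.
No unit productions to eliminate.
TERM: introduce A -> d, C -> e, B -> g and substitute in every rule of length ≥2.
BIN: V -> BAB becomes V -> BD, D -> AB.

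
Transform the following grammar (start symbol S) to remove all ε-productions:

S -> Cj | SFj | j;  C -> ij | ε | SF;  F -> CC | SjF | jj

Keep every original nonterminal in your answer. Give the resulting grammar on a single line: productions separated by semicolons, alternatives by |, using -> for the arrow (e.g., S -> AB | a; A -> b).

Nullable set: {C, F}.
S -> Cj: C nullable, giving Cj | j.
S -> SFj: F nullable, giving SFj | Sj.
Drop C -> ε.
C -> SF: F nullable, giving S | SF.
F -> CC: C, C nullable, giving C | CC.
F -> SjF: F nullable, giving Sj | SjF.
Unchanged (no nullable symbols): S -> j; C -> ij; F -> jj.

S -> j | Cj | Sj | SFj; C -> S | SF | ij; F -> C | CC | Sj | jj | SjF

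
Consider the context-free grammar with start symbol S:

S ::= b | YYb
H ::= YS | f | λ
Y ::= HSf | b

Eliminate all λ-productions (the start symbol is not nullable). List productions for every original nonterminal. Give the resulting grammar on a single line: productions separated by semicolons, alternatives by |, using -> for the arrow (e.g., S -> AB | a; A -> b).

S -> b | YYb; H -> f | YS; Y -> b | Sf | HSf

Nullable set: {H}.
Drop H -> λ.
Y -> HSf: H nullable, giving HSf | Sf.
Unchanged (no nullable symbols): S -> YYb; S -> b; H -> YS; H -> f; Y -> b.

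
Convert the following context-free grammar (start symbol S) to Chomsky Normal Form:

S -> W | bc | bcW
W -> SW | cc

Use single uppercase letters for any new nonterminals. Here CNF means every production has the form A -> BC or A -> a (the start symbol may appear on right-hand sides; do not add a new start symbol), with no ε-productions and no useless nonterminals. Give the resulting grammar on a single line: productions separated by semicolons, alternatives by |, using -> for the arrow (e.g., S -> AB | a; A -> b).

S -> AB | AC | BB | SW; A -> b; B -> c; C -> BW; W -> BB | SW

No ε-productions.
After unit-elimination: S -> SW | bc | cc | bcW; W -> SW | cc.
TERM: introduce A -> b, B -> c and substitute in every rule of length ≥2.
BIN: S -> ABW becomes S -> AC, C -> BW.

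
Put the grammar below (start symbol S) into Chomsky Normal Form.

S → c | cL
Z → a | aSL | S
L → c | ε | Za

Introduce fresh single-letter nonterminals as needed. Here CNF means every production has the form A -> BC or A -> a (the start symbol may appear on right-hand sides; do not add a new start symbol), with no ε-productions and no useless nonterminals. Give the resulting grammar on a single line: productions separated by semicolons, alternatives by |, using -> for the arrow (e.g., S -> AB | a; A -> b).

Nullable: {L}; after ε-elimination: S -> c | cL; L -> c | Za; Z -> S | a | aS | aSL.
After unit-elimination: S -> c | cL; L -> c | Za; Z -> a | c | aS | cL | aSL.
TERM: introduce A -> a, B -> c and substitute in every rule of length ≥2.
BIN: Z -> ASL becomes Z -> AC, C -> SL.

S -> c | BL; A -> a; B -> c; C -> SL; L -> c | ZA; Z -> a | c | AC | AS | BL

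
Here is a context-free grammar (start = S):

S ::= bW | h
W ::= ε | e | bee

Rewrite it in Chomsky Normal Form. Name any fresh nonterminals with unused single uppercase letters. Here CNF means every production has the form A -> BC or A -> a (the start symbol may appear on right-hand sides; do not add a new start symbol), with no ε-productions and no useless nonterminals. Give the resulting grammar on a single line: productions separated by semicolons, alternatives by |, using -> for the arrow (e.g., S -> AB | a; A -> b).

Nullable: {W}; after ε-elimination: S -> b | h | bW; W -> e | bee.
No unit productions to eliminate.
TERM: introduce A -> b, B -> e and substitute in every rule of length ≥2.
BIN: W -> ABB becomes W -> AC, C -> BB.

S -> b | h | AW; A -> b; B -> e; C -> BB; W -> e | AC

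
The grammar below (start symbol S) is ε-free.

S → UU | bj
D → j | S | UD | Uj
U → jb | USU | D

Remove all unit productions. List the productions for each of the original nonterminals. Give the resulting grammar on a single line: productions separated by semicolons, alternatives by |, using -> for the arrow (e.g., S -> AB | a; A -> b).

S -> UU | bj; D -> j | UD | UU | Uj | bj; U -> j | UD | UU | Uj | bj | jb | USU

Unit productions: D->S, U->D.
Unit pairs (A ⇒* B via units): (D,S), (U,D), (U,S).
S: inherits non-unit rules of {S} → UU | bj.
D: inherits non-unit rules of {D, S} → UD | UU | Uj | bj | j.
U: inherits non-unit rules of {D, S, U} → UD | USU | UU | Uj | bj | j | jb.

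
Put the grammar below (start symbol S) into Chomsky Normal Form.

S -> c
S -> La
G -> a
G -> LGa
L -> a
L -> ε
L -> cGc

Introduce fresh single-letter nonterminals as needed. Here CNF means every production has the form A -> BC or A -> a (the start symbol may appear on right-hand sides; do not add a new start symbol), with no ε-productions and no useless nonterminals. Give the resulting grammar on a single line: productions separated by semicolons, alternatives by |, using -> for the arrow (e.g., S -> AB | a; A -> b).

Nullable: {L}; after ε-elimination: S -> a | c | La; G -> a | Ga | LGa; L -> a | cGc.
No unit productions to eliminate.
TERM: introduce A -> a, B -> c and substitute in every rule of length ≥2.
BIN: G -> LGA becomes G -> LC, C -> GA; L -> BGB becomes L -> BD, D -> GB.

S -> a | c | LA; A -> a; B -> c; C -> GA; D -> GB; G -> a | GA | LC; L -> a | BD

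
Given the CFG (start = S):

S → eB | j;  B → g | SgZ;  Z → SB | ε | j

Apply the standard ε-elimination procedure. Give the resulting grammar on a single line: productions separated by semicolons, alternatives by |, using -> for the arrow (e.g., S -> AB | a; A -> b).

S -> j | eB; B -> g | Sg | SgZ; Z -> j | SB

Nullable set: {Z}.
B -> SgZ: Z nullable, giving Sg | SgZ.
Drop Z -> ε.
Unchanged (no nullable symbols): S -> eB; S -> j; B -> g; Z -> SB; Z -> j.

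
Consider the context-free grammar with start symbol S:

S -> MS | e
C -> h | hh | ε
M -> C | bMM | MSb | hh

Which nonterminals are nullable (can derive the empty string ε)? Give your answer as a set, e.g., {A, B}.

Directly nullable (have an ε-rule): {C}.
M is nullable via M -> C (every symbol on the right is already known nullable).
Not nullable: S — each has a terminal in every rule's right-hand side or depends on a non-nullable symbol.

{C, M}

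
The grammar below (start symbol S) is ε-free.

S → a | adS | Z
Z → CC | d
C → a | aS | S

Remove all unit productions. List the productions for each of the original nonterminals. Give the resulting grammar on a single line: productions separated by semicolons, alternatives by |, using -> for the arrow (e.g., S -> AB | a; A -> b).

S -> a | d | CC | adS; C -> a | d | CC | aS | adS; Z -> d | CC

Unit productions: C->S, S->Z.
Unit pairs (A ⇒* B via units): (C,S), (C,Z), (S,Z).
S: inherits non-unit rules of {S, Z} → CC | a | adS | d.
C: inherits non-unit rules of {C, S, Z} → CC | a | aS | adS | d.
Z: inherits non-unit rules of {Z} → CC | d.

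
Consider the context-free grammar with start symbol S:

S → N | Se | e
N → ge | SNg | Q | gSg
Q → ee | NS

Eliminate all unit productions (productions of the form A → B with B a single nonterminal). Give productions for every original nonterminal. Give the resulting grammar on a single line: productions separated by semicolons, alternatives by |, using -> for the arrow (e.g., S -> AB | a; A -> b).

S -> e | NS | Se | ee | ge | SNg | gSg; N -> NS | ee | ge | SNg | gSg; Q -> NS | ee

Unit productions: N->Q, S->N.
Unit pairs (A ⇒* B via units): (N,Q), (S,N), (S,Q).
S: inherits non-unit rules of {N, Q, S} → NS | SNg | Se | e | ee | gSg | ge.
N: inherits non-unit rules of {N, Q} → NS | SNg | ee | gSg | ge.
Q: inherits non-unit rules of {Q} → NS | ee.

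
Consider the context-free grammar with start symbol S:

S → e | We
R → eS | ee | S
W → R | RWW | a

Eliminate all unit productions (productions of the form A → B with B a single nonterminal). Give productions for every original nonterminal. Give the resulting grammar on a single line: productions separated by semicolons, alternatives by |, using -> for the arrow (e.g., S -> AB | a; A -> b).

Unit productions: R->S, W->R.
Unit pairs (A ⇒* B via units): (R,S), (W,R), (W,S).
S: inherits non-unit rules of {S} → We | e.
R: inherits non-unit rules of {R, S} → We | e | eS | ee.
W: inherits non-unit rules of {R, S, W} → RWW | We | a | e | eS | ee.

S -> e | We; R -> e | We | eS | ee; W -> a | e | We | eS | ee | RWW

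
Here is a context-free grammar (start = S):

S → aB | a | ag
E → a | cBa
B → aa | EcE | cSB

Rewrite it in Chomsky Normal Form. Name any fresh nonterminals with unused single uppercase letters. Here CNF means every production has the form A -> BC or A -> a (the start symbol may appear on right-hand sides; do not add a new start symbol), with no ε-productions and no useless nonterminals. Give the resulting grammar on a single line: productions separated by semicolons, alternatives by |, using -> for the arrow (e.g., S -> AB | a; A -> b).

No ε-productions.
No unit productions to eliminate.
TERM: introduce C -> a, A -> c, D -> g and substitute in every rule of length ≥2.
BIN: B -> ASB becomes B -> AF, F -> SB; B -> EAE becomes B -> EG, G -> AE; E -> ABC becomes E -> AH, H -> BC.

S -> a | CB | CD; A -> c; B -> AF | CC | EG; C -> a; D -> g; E -> a | AH; F -> SB; G -> AE; H -> BC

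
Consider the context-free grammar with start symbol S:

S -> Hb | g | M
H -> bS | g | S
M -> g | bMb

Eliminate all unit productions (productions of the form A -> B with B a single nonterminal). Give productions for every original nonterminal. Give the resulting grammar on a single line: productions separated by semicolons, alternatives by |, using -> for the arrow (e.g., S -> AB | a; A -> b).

Unit productions: H->S, S->M.
Unit pairs (A ⇒* B via units): (H,M), (H,S), (S,M).
S: inherits non-unit rules of {M, S} → Hb | bMb | g.
H: inherits non-unit rules of {H, M, S} → Hb | bMb | bS | g.
M: inherits non-unit rules of {M} → bMb | g.

S -> g | Hb | bMb; H -> g | Hb | bS | bMb; M -> g | bMb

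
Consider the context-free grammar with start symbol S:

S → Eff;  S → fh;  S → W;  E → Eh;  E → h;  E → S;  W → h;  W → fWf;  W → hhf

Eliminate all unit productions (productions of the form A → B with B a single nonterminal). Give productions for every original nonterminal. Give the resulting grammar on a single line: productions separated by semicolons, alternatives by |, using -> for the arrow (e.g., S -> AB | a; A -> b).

S -> h | fh | Eff | fWf | hhf; E -> h | Eh | fh | Eff | fWf | hhf; W -> h | fWf | hhf

Unit productions: E->S, S->W.
Unit pairs (A ⇒* B via units): (E,S), (E,W), (S,W).
S: inherits non-unit rules of {S, W} → Eff | fWf | fh | h | hhf.
E: inherits non-unit rules of {E, S, W} → Eff | Eh | fWf | fh | h | hhf.
W: inherits non-unit rules of {W} → fWf | h | hhf.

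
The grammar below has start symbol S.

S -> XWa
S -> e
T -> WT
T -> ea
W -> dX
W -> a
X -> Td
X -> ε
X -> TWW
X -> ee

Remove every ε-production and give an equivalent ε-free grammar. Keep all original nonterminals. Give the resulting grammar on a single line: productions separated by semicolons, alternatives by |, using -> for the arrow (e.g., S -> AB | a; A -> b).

Nullable set: {X}.
S -> XWa: X nullable, giving Wa | XWa.
W -> dX: X nullable, giving d | dX.
Drop X -> ε.
Unchanged (no nullable symbols): S -> e; T -> WT; T -> ea; W -> a; X -> TWW; X -> Td; X -> ee.

S -> e | Wa | XWa; T -> WT | ea; W -> a | d | dX; X -> Td | ee | TWW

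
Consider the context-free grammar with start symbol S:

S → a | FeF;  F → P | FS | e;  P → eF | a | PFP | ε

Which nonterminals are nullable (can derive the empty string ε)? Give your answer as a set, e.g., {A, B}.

Directly nullable (have an ε-rule): {P}.
F is nullable via F -> P (every symbol on the right is already known nullable).
Not nullable: S — each has a terminal in every rule's right-hand side or depends on a non-nullable symbol.

{F, P}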